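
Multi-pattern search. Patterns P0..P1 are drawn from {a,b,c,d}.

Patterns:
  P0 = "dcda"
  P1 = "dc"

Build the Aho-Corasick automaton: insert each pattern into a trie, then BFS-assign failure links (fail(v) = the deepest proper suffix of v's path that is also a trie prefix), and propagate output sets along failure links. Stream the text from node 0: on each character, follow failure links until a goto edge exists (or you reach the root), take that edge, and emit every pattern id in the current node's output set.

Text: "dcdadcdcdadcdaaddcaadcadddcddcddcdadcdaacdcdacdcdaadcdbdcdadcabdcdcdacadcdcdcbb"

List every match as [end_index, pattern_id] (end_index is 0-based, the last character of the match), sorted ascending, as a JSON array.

Build:
Trie (insert patterns):
  n0 'ε': d→1
  n1 'd': c→2
  n2 'dc': d→3  [P1 ends]
  n3 'dcd': a→4
  n4 'dcda': ·  [P0 ends]

Failure links (BFS by depth):
  n1('d'): parent n0 fail=0; on 'd' 0 → fail=0;  out ∅∪∅=∅
  n2('dc'): parent n1 fail=0; on 'c' 0 → fail=0;  out {1}∪∅={1}
  n3('dcd'): parent n2 fail=0; on 'd' 0 → fail=1;  out ∅∪∅=∅
  n4('dcda'): parent n3 fail=1; on 'a' 1→0 → fail=0;  out {0}∪∅={0}

Text stream:
pos 0 'd': at 1
pos 1 'c': at 2  emit P1@[0:1]
pos 2 'd': at 3
pos 3 'a': at 4  emit P0@[0:3]
pos 4 'd': at 1 (via fail)
pos 5 'c': at 2  emit P1@[4:5]
pos 6 'd': at 3
pos 7 'c': at 2 (via fail)  emit P1@[6:7]
pos 8 'd': at 3
pos 9 'a': at 4  emit P0@[6:9]
pos 10 'd': at 1 (via fail)
pos 11 'c': at 2  emit P1@[10:11]
pos 12 'd': at 3
pos 13 'a': at 4  emit P0@[10:13]
pos 14 'a': at 0 (via fail)
pos 15 'd': at 1
pos 16 'd': at 1 (via fail)
pos 17 'c': at 2  emit P1@[16:17]
pos 18 'a': at 0 (via fail)
pos 19 'a': at 0
pos 20 'd': at 1
pos 21 'c': at 2  emit P1@[20:21]
pos 22 'a': at 0 (via fail)
pos 23 'd': at 1
pos 24 'd': at 1 (via fail)
pos 25 'd': at 1 (via fail)
pos 26 'c': at 2  emit P1@[25:26]
pos 27 'd': at 3
pos 28 'd': at 1 (via fail)
pos 29 'c': at 2  emit P1@[28:29]
pos 30 'd': at 3
pos 31 'd': at 1 (via fail)
pos 32 'c': at 2  emit P1@[31:32]
pos 33 'd': at 3
pos 34 'a': at 4  emit P0@[31:34]
pos 35 'd': at 1 (via fail)
pos 36 'c': at 2  emit P1@[35:36]
pos 37 'd': at 3
pos 38 'a': at 4  emit P0@[35:38]
pos 39 'a': at 0 (via fail)
pos 40 'c': at 0
pos 41 'd': at 1
pos 42 'c': at 2  emit P1@[41:42]
pos 43 'd': at 3
pos 44 'a': at 4  emit P0@[41:44]
pos 45 'c': at 0 (via fail)
pos 46 'd': at 1
pos 47 'c': at 2  emit P1@[46:47]
pos 48 'd': at 3
pos 49 'a': at 4  emit P0@[46:49]
pos 50 'a': at 0 (via fail)
pos 51 'd': at 1
pos 52 'c': at 2  emit P1@[51:52]
pos 53 'd': at 3
pos 54 'b': at 0 (via fail)
pos 55 'd': at 1
pos 56 'c': at 2  emit P1@[55:56]
pos 57 'd': at 3
pos 58 'a': at 4  emit P0@[55:58]
pos 59 'd': at 1 (via fail)
pos 60 'c': at 2  emit P1@[59:60]
pos 61 'a': at 0 (via fail)
pos 62 'b': at 0
pos 63 'd': at 1
pos 64 'c': at 2  emit P1@[63:64]
pos 65 'd': at 3
pos 66 'c': at 2 (via fail)  emit P1@[65:66]
pos 67 'd': at 3
pos 68 'a': at 4  emit P0@[65:68]
pos 69 'c': at 0 (via fail)
pos 70 'a': at 0
pos 71 'd': at 1
pos 72 'c': at 2  emit P1@[71:72]
pos 73 'd': at 3
pos 74 'c': at 2 (via fail)  emit P1@[73:74]
pos 75 'd': at 3
pos 76 'c': at 2 (via fail)  emit P1@[75:76]
pos 77 'b': at 0 (via fail)
pos 78 'b': at 0

Matches: [[1,1],[3,0],[5,1],[7,1],[9,0],[11,1],[13,0],[17,1],[21,1],[26,1],[29,1],[32,1],[34,0],[36,1],[38,0],[42,1],[44,0],[47,1],[49,0],[52,1],[56,1],[58,0],[60,1],[64,1],[66,1],[68,0],[72,1],[74,1],[76,1]]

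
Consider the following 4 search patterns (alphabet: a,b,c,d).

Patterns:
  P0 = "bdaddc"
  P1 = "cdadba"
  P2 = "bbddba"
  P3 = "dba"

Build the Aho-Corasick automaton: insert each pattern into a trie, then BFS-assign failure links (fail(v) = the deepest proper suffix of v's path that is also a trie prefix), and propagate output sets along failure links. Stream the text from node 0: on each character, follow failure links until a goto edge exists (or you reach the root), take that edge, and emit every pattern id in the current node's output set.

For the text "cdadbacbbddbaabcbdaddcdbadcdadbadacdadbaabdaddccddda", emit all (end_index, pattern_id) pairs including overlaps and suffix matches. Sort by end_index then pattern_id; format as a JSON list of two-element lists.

Build:
Trie (insert patterns):
  n0 'ε': b→1 c→7 d→18
  n1 'b': b→13 d→2
  n2 'bd': a→3
  n3 'bda': d→4
  n4 'bdad': d→5
  n5 'bdadd': c→6
  n6 'bdaddc': ·  ←P0
  n7 'c': d→8
  n8 'cd': a→9
  n9 'cda': d→10
  n10 'cdad': b→11
  n11 'cdadb': a→12
  n12 'cdadba': ·  ←P1
  n13 'bb': d→14
  n14 'bbd': d→15
  n15 'bbdd': b→16
  n16 'bbddb': a→17
  n17 'bbddba': ·  ←P2
  n18 'd': b→19
  n19 'db': a→20
  n20 'dba': ·  ←P3

BFS fail/out derivation:
  n1('b'): parent n0 fail=0; on 'b' 0 → fail=0;  out ∅∪∅=∅
  n7('c'): parent n0 fail=0; on 'c' 0 → fail=0;  out ∅∪∅=∅
  n18('d'): parent n0 fail=0; on 'd' 0 → fail=0;  out ∅∪∅=∅
  n2('bd'): parent n1 fail=0; on 'd' 0 → fail=18;  out ∅∪∅=∅
  n8('cd'): parent n7 fail=0; on 'd' 0 → fail=18;  out ∅∪∅=∅
  n13('bb'): parent n1 fail=0; on 'b' 0 → fail=1;  out ∅∪∅=∅
  n19('db'): parent n18 fail=0; on 'b' 0 → fail=1;  out ∅∪∅=∅
  n3('bda'): parent n2 fail=18; on 'a' 18→0 → fail=0;  out ∅∪∅=∅
  n9('cda'): parent n8 fail=18; on 'a' 18→0 → fail=0;  out ∅∪∅=∅
  n14('bbd'): parent n13 fail=1; on 'd' 1 → fail=2;  out ∅∪∅=∅
  n20('dba'): parent n19 fail=1; on 'a' 1→0 → fail=0;  out {3}∪∅={3}
  n4('bdad'): parent n3 fail=0; on 'd' 0 → fail=18;  out ∅∪∅=∅
  n10('cdad'): parent n9 fail=0; on 'd' 0 → fail=18;  out ∅∪∅=∅
  n15('bbdd'): parent n14 fail=2; on 'd' 2→18→0 → fail=18;  out ∅∪∅=∅
  n5('bdadd'): parent n4 fail=18; on 'd' 18→0 → fail=18;  out ∅∪∅=∅
  n11('cdadb'): parent n10 fail=18; on 'b' 18 → fail=19;  out ∅∪∅=∅
  n16('bbddb'): parent n15 fail=18; on 'b' 18 → fail=19;  out ∅∪∅=∅
  n6('bdaddc'): parent n5 fail=18; on 'c' 18→0 → fail=7;  out {0}∪∅={0}
  n12('cdadba'): parent n11 fail=19; on 'a' 19 → fail=20;  out {1}∪{3}={1,3}
  n17('bbddba'): parent n16 fail=19; on 'a' 19 → fail=20;  out {2}∪{3}={2,3}

Text stream:
[0] read 'c'  n0⇒n7
[1] read 'd'  n7⇒n8
[2] read 'a'  n8⇒n9
[3] read 'd'  n9⇒n10
[4] read 'b'  n10⇒n11
[5] read 'a'  n11⇒n12  ** P1@[0:5],P3@[3:5]
[6] read 'c'  n12⇒n7 (via fail)
[7] read 'b'  n7⇒n1 (via fail)
[8] read 'b'  n1⇒n13
[9] read 'd'  n13⇒n14
[10] read 'd'  n14⇒n15
[11] read 'b'  n15⇒n16
[12] read 'a'  n16⇒n17  ** P2@[7:12],P3@[10:12]
[13] read 'a'  n17⇒n0 (via fail)
[14] read 'b'  n0⇒n1
[15] read 'c'  n1⇒n7 (via fail)
[16] read 'b'  n7⇒n1 (via fail)
[17] read 'd'  n1⇒n2
[18] read 'a'  n2⇒n3
[19] read 'd'  n3⇒n4
[20] read 'd'  n4⇒n5
[21] read 'c'  n5⇒n6  ** P0@[16:21]
[22] read 'd'  n6⇒n8 (via fail)
[23] read 'b'  n8⇒n19 (via fail)
[24] read 'a'  n19⇒n20  ** P3@[22:24]
[25] read 'd'  n20⇒n18 (via fail)
[26] read 'c'  n18⇒n7 (via fail)
[27] read 'd'  n7⇒n8
[28] read 'a'  n8⇒n9
[29] read 'd'  n9⇒n10
[30] read 'b'  n10⇒n11
[31] read 'a'  n11⇒n12  ** P1@[26:31],P3@[29:31]
[32] read 'd'  n12⇒n18 (via fail)
[33] read 'a'  n18⇒n0 (via fail)
[34] read 'c'  n0⇒n7
[35] read 'd'  n7⇒n8
[36] read 'a'  n8⇒n9
[37] read 'd'  n9⇒n10
[38] read 'b'  n10⇒n11
[39] read 'a'  n11⇒n12  ** P1@[34:39],P3@[37:39]
[40] read 'a'  n12⇒n0 (via fail)
[41] read 'b'  n0⇒n1
[42] read 'd'  n1⇒n2
[43] read 'a'  n2⇒n3
[44] read 'd'  n3⇒n4
[45] read 'd'  n4⇒n5
[46] read 'c'  n5⇒n6  ** P0@[41:46]
[47] read 'c'  n6⇒n7 (via fail)
[48] read 'd'  n7⇒n8
[49] read 'd'  n8⇒n18 (via fail)
[50] read 'd'  n18⇒n18 (via fail)
[51] read 'a'  n18⇒n0 (via fail)

Result: [[5,1],[5,3],[12,2],[12,3],[21,0],[24,3],[31,1],[31,3],[39,1],[39,3],[46,0]]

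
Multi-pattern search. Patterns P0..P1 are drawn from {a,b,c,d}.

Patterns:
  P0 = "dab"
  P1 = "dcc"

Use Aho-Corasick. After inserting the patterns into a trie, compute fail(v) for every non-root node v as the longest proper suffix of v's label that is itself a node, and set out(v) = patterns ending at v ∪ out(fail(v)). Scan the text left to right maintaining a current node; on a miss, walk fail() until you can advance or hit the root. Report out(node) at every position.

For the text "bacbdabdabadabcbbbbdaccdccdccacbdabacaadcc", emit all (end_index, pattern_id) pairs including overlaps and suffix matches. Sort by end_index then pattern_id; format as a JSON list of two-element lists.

Construct AC machine:
Trie nodes:
  0='ε' goto d→1
  1='d' goto a→2 c→4
  2='da' goto b→3
  3='dab' goto ·  ←P0
  4='dc' goto c→5
  5='dcc' goto ·  ←P1

BFS fail/out derivation:
  n1('d'): parent n0 fail=0; on 'd' 0 → fail=0;  out ∅∪∅=∅
  n2('da'): parent n1 fail=0; on 'a' 0 → fail=0;  out ∅∪∅=∅
  n4('dc'): parent n1 fail=0; on 'c' 0 → fail=0;  out ∅∪∅=∅
  n3('dab'): parent n2 fail=0; on 'b' 0 → fail=0;  out {0}∪∅={0}
  n5('dcc'): parent n4 fail=0; on 'c' 0 → fail=0;  out {1}∪∅={1}

Run:
pos 0 'b': at 0
pos 1 'a': at 0
pos 2 'c': at 0
pos 3 'b': at 0
pos 4 'd': at 1
pos 5 'a': at 2
pos 6 'b': at 3  → match P0@[4:6]
pos 7 'd': at 1 (via fail)
pos 8 'a': at 2
pos 9 'b': at 3  → match P0@[7:9]
pos 10 'a': at 0 (via fail)
pos 11 'd': at 1
pos 12 'a': at 2
pos 13 'b': at 3  → match P0@[11:13]
pos 14 'c': at 0 (via fail)
pos 15 'b': at 0
pos 16 'b': at 0
pos 17 'b': at 0
pos 18 'b': at 0
pos 19 'd': at 1
pos 20 'a': at 2
pos 21 'c': at 0 (via fail)
pos 22 'c': at 0
pos 23 'd': at 1
pos 24 'c': at 4
pos 25 'c': at 5  → match P1@[23:25]
pos 26 'd': at 1 (via fail)
pos 27 'c': at 4
pos 28 'c': at 5  → match P1@[26:28]
pos 29 'a': at 0 (via fail)
pos 30 'c': at 0
pos 31 'b': at 0
pos 32 'd': at 1
pos 33 'a': at 2
pos 34 'b': at 3  → match P0@[32:34]
pos 35 'a': at 0 (via fail)
pos 36 'c': at 0
pos 37 'a': at 0
pos 38 'a': at 0
pos 39 'd': at 1
pos 40 'c': at 4
pos 41 'c': at 5  → match P1@[39:41]

All matches (sorted): [[6,0],[9,0],[13,0],[25,1],[28,1],[34,0],[41,1]]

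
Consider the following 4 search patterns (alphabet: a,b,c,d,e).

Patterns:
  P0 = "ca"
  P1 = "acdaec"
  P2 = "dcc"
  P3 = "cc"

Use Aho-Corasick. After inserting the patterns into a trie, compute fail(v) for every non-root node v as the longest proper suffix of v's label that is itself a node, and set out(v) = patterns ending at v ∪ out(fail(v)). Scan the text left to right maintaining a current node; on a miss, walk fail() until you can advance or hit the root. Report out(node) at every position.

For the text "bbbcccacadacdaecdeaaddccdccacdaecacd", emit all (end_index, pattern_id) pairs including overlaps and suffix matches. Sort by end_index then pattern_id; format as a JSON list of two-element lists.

Construct AC machine:
Trie nodes:
  n0 'ε': a→3 c→1 d→9
  n1 'c': a→2 c→12
  n2 'ca': ·  [P0 ends]
  n3 'a': c→4
  n4 'ac': d→5
  n5 'acd': a→6
  n6 'acda': e→7
  n7 'acdae': c→8
  n8 'acdaec': ·  [P1 ends]
  n9 'd': c→10
  n10 'dc': c→11
  n11 'dcc': ·  [P2 ends]
  n12 'cc': ·  [P3 ends]

BFS fail/out derivation:
  n1('c'): parent n0 fail=0; on 'c' 0 → fail=0;  out ∅∪∅=∅
  n3('a'): parent n0 fail=0; on 'a' 0 → fail=0;  out ∅∪∅=∅
  n9('d'): parent n0 fail=0; on 'd' 0 → fail=0;  out ∅∪∅=∅
  n2('ca'): parent n1 fail=0; on 'a' 0 → fail=3;  out {0}∪∅={0}
  n4('ac'): parent n3 fail=0; on 'c' 0 → fail=1;  out ∅∪∅=∅
  n10('dc'): parent n9 fail=0; on 'c' 0 → fail=1;  out ∅∪∅=∅
  n12('cc'): parent n1 fail=0; on 'c' 0 → fail=1;  out {3}∪∅={3}
  n5('acd'): parent n4 fail=1; on 'd' 1→0 → fail=9;  out ∅∪∅=∅
  n11('dcc'): parent n10 fail=1; on 'c' 1 → fail=12;  out {2}∪{3}={2,3}
  n6('acda'): parent n5 fail=9; on 'a' 9→0 → fail=3;  out ∅∪∅=∅
  n7('acdae'): parent n6 fail=3; on 'e' 3→0 → fail=0;  out ∅∪∅=∅
  n8('acdaec'): parent n7 fail=0; on 'c' 0 → fail=1;  out {1}∪∅={1}

Scan:
[0] read 'b'  n0⇒n0
[1] read 'b'  n0⇒n0
[2] read 'b'  n0⇒n0
[3] read 'c'  n0⇒n1
[4] read 'c'  n1⇒n12  → match P3@[3:4]
[5] read 'c'  n12⇒n12 (fail-walked)  → match P3@[4:5]
[6] read 'a'  n12⇒n2 (fail-walked)  → match P0@[5:6]
[7] read 'c'  n2⇒n4 (fail-walked)
[8] read 'a'  n4⇒n2 (fail-walked)  → match P0@[7:8]
[9] read 'd'  n2⇒n9 (fail-walked)
[10] read 'a'  n9⇒n3 (fail-walked)
[11] read 'c'  n3⇒n4
[12] read 'd'  n4⇒n5
[13] read 'a'  n5⇒n6
[14] read 'e'  n6⇒n7
[15] read 'c'  n7⇒n8  → match P1@[10:15]
[16] read 'd'  n8⇒n9 (fail-walked)
[17] read 'e'  n9⇒n0 (fail-walked)
[18] read 'a'  n0⇒n3
[19] read 'a'  n3⇒n3 (fail-walked)
[20] read 'd'  n3⇒n9 (fail-walked)
[21] read 'd'  n9⇒n9 (fail-walked)
[22] read 'c'  n9⇒n10
[23] read 'c'  n10⇒n11  → match P2@[21:23],P3@[22:23]
[24] read 'd'  n11⇒n9 (fail-walked)
[25] read 'c'  n9⇒n10
[26] read 'c'  n10⇒n11  → match P2@[24:26],P3@[25:26]
[27] read 'a'  n11⇒n2 (fail-walked)  → match P0@[26:27]
[28] read 'c'  n2⇒n4 (fail-walked)
[29] read 'd'  n4⇒n5
[30] read 'a'  n5⇒n6
[31] read 'e'  n6⇒n7
[32] read 'c'  n7⇒n8  → match P1@[27:32]
[33] read 'a'  n8⇒n2 (fail-walked)  → match P0@[32:33]
[34] read 'c'  n2⇒n4 (fail-walked)
[35] read 'd'  n4⇒n5

All matches (sorted): [[4,3],[5,3],[6,0],[8,0],[15,1],[23,2],[23,3],[26,2],[26,3],[27,0],[32,1],[33,0]]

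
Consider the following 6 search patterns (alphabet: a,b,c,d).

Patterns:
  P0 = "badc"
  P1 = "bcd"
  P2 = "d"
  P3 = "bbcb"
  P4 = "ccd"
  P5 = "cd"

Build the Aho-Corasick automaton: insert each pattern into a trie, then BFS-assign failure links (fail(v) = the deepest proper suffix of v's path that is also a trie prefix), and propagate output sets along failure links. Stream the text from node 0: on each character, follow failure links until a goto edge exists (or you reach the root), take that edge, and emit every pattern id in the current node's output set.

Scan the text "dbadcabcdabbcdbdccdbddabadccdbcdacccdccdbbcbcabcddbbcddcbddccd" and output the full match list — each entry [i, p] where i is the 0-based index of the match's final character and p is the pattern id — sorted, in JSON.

Build:
Trie nodes:
  n0 'ε': b→1 c→11 d→7
  n1 'b': a→2 b→8 c→5
  n2 'ba': d→3
  n3 'bad': c→4
  n4 'badc': ·  [P0 ends]
  n5 'bc': d→6
  n6 'bcd': ·  [P1 ends]
  n7 'd': ·  [P2 ends]
  n8 'bb': c→9
  n9 'bbc': b→10
  n10 'bbcb': ·  [P3 ends]
  n11 'c': c→12 d→14
  n12 'cc': d→13
  n13 'ccd': ·  [P4 ends]
  n14 'cd': ·  [P5 ends]

BFS fail/out derivation:
  fail(1) 'b': from fail(0)=0 chase 'b': 0 ⇒ 0;  out=∅∪out(0)=∅
  fail(7) 'd': from fail(0)=0 chase 'd': 0 ⇒ 0;  out={2}∪out(0)={2}
  fail(11) 'c': from fail(0)=0 chase 'c': 0 ⇒ 0;  out=∅∪out(0)=∅
  fail(2) 'ba': from fail(1)=0 chase 'a': 0 ⇒ 0;  out=∅∪out(0)=∅
  fail(5) 'bc': from fail(1)=0 chase 'c': 0 ⇒ 11;  out=∅∪out(11)=∅
  fail(8) 'bb': from fail(1)=0 chase 'b': 0 ⇒ 1;  out=∅∪out(1)=∅
  fail(12) 'cc': from fail(11)=0 chase 'c': 0 ⇒ 11;  out=∅∪out(11)=∅
  fail(14) 'cd': from fail(11)=0 chase 'd': 0 ⇒ 7;  out={5}∪out(7)={2,5}
  fail(3) 'bad': from fail(2)=0 chase 'd': 0 ⇒ 7;  out=∅∪out(7)={2}
  fail(6) 'bcd': from fail(5)=11 chase 'd': 11 ⇒ 14;  out={1}∪out(14)={1,2,5}
  fail(9) 'bbc': from fail(8)=1 chase 'c': 1 ⇒ 5;  out=∅∪out(5)=∅
  fail(13) 'ccd': from fail(12)=11 chase 'd': 11 ⇒ 14;  out={4}∪out(14)={2,4,5}
  fail(4) 'badc': from fail(3)=7 chase 'c': 7→0 ⇒ 11;  out={0}∪out(11)={0}
  fail(10) 'bbcb': from fail(9)=5 chase 'b': 5→11→0 ⇒ 1;  out={3}∪out(1)={3}

Text stream:
pos 0 'd': at 7  → match P2@[0:0]
pos 1 'b': at 1 (via fail)
pos 2 'a': at 2
pos 3 'd': at 3  → match P2@[3:3]
pos 4 'c': at 4  → match P0@[1:4]
pos 5 'a': at 0 (via fail)
pos 6 'b': at 1
pos 7 'c': at 5
pos 8 'd': at 6  → match P1@[6:8],P2@[8:8],P5@[7:8]
pos 9 'a': at 0 (via fail)
pos 10 'b': at 1
pos 11 'b': at 8
pos 12 'c': at 9
pos 13 'd': at 6 (via fail)  → match P1@[11:13],P2@[13:13],P5@[12:13]
pos 14 'b': at 1 (via fail)
pos 15 'd': at 7 (via fail)  → match P2@[15:15]
pos 16 'c': at 11 (via fail)
pos 17 'c': at 12
pos 18 'd': at 13  → match P2@[18:18],P4@[16:18],P5@[17:18]
pos 19 'b': at 1 (via fail)
pos 20 'd': at 7 (via fail)  → match P2@[20:20]
pos 21 'd': at 7 (via fail)  → match P2@[21:21]
pos 22 'a': at 0 (via fail)
pos 23 'b': at 1
pos 24 'a': at 2
pos 25 'd': at 3  → match P2@[25:25]
pos 26 'c': at 4  → match P0@[23:26]
pos 27 'c': at 12 (via fail)
pos 28 'd': at 13  → match P2@[28:28],P4@[26:28],P5@[27:28]
pos 29 'b': at 1 (via fail)
pos 30 'c': at 5
pos 31 'd': at 6  → match P1@[29:31],P2@[31:31],P5@[30:31]
pos 32 'a': at 0 (via fail)
pos 33 'c': at 11
pos 34 'c': at 12
pos 35 'c': at 12 (via fail)
pos 36 'd': at 13  → match P2@[36:36],P4@[34:36],P5@[35:36]
pos 37 'c': at 11 (via fail)
pos 38 'c': at 12
pos 39 'd': at 13  → match P2@[39:39],P4@[37:39],P5@[38:39]
pos 40 'b': at 1 (via fail)
pos 41 'b': at 8
pos 42 'c': at 9
pos 43 'b': at 10  → match P3@[40:43]
pos 44 'c': at 5 (via fail)
pos 45 'a': at 0 (via fail)
pos 46 'b': at 1
pos 47 'c': at 5
pos 48 'd': at 6  → match P1@[46:48],P2@[48:48],P5@[47:48]
pos 49 'd': at 7 (via fail)  → match P2@[49:49]
pos 50 'b': at 1 (via fail)
pos 51 'b': at 8
pos 52 'c': at 9
pos 53 'd': at 6 (via fail)  → match P1@[51:53],P2@[53:53],P5@[52:53]
pos 54 'd': at 7 (via fail)  → match P2@[54:54]
pos 55 'c': at 11 (via fail)
pos 56 'b': at 1 (via fail)
pos 57 'd': at 7 (via fail)  → match P2@[57:57]
pos 58 'd': at 7 (via fail)  → match P2@[58:58]
pos 59 'c': at 11 (via fail)
pos 60 'c': at 12
pos 61 'd': at 13  → match P2@[61:61],P4@[59:61],P5@[60:61]

Matches: [[0,2],[3,2],[4,0],[8,1],[8,2],[8,5],[13,1],[13,2],[13,5],[15,2],[18,2],[18,4],[18,5],[20,2],[21,2],[25,2],[26,0],[28,2],[28,4],[28,5],[31,1],[31,2],[31,5],[36,2],[36,4],[36,5],[39,2],[39,4],[39,5],[43,3],[48,1],[48,2],[48,5],[49,2],[53,1],[53,2],[53,5],[54,2],[57,2],[58,2],[61,2],[61,4],[61,5]]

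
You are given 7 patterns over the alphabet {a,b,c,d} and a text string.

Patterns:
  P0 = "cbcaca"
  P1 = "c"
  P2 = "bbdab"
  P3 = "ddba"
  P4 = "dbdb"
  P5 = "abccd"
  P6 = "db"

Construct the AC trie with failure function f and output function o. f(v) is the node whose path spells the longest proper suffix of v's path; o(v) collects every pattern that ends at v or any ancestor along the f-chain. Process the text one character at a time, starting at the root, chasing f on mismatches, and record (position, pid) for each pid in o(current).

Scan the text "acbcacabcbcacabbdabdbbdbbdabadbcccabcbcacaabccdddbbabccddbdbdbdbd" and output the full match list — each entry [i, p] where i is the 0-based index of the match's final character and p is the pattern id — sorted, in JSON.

Build:
Trie (insert patterns):
  n0 'ε': a→19 b→7 c→1 d→12
  n1 'c': b→2  ←P1
  n2 'cb': c→3
  n3 'cbc': a→4
  n4 'cbca': c→5
  n5 'cbcac': a→6
  n6 'cbcaca': ·  ←P0
  n7 'b': b→8
  n8 'bb': d→9
  n9 'bbd': a→10
  n10 'bbda': b→11
  n11 'bbdab': ·  ←P2
  n12 'd': b→16 d→13
  n13 'dd': b→14
  n14 'ddb': a→15
  n15 'ddba': ·  ←P3
  n16 'db': d→17  ←P6
  n17 'dbd': b→18
  n18 'dbdb': ·  ←P4
  n19 'a': b→20
  n20 'ab': c→21
  n21 'abc': c→22
  n22 'abcc': d→23
  n23 'abccd': ·  ←P5

BFS fail/out derivation:
  fail(1) 'c': from fail(0)=0 chase 'c': 0 ⇒ 0;  out={1}∪out(0)={1}
  fail(7) 'b': from fail(0)=0 chase 'b': 0 ⇒ 0;  out=∅∪out(0)=∅
  fail(12) 'd': from fail(0)=0 chase 'd': 0 ⇒ 0;  out=∅∪out(0)=∅
  fail(19) 'a': from fail(0)=0 chase 'a': 0 ⇒ 0;  out=∅∪out(0)=∅
  fail(2) 'cb': from fail(1)=0 chase 'b': 0 ⇒ 7;  out=∅∪out(7)=∅
  fail(8) 'bb': from fail(7)=0 chase 'b': 0 ⇒ 7;  out=∅∪out(7)=∅
  fail(13) 'dd': from fail(12)=0 chase 'd': 0 ⇒ 12;  out=∅∪out(12)=∅
  fail(16) 'db': from fail(12)=0 chase 'b': 0 ⇒ 7;  out={6}∪out(7)={6}
  fail(20) 'ab': from fail(19)=0 chase 'b': 0 ⇒ 7;  out=∅∪out(7)=∅
  fail(3) 'cbc': from fail(2)=7 chase 'c': 7→0 ⇒ 1;  out=∅∪out(1)={1}
  fail(9) 'bbd': from fail(8)=7 chase 'd': 7→0 ⇒ 12;  out=∅∪out(12)=∅
  fail(14) 'ddb': from fail(13)=12 chase 'b': 12 ⇒ 16;  out=∅∪out(16)={6}
  fail(17) 'dbd': from fail(16)=7 chase 'd': 7→0 ⇒ 12;  out=∅∪out(12)=∅
  fail(21) 'abc': from fail(20)=7 chase 'c': 7→0 ⇒ 1;  out=∅∪out(1)={1}
  fail(4) 'cbca': from fail(3)=1 chase 'a': 1→0 ⇒ 19;  out=∅∪out(19)=∅
  fail(10) 'bbda': from fail(9)=12 chase 'a': 12→0 ⇒ 19;  out=∅∪out(19)=∅
  fail(15) 'ddba': from fail(14)=16 chase 'a': 16→7→0 ⇒ 19;  out={3}∪out(19)={3}
  fail(18) 'dbdb': from fail(17)=12 chase 'b': 12 ⇒ 16;  out={4}∪out(16)={4,6}
  fail(22) 'abcc': from fail(21)=1 chase 'c': 1→0 ⇒ 1;  out=∅∪out(1)={1}
  fail(5) 'cbcac': from fail(4)=19 chase 'c': 19→0 ⇒ 1;  out=∅∪out(1)={1}
  fail(11) 'bbdab': from fail(10)=19 chase 'b': 19 ⇒ 20;  out={2}∪out(20)={2}
  fail(23) 'abccd': from fail(22)=1 chase 'd': 1→0 ⇒ 12;  out={5}∪out(12)={5}
  fail(6) 'cbcaca': from fail(5)=1 chase 'a': 1→0 ⇒ 19;  out={0}∪out(19)={0}

Text stream:
i=0 'a': node 0→19
i=1 'c': node 19→1 (via fail)  emit P1@[1:1]
i=2 'b': node 1→2
i=3 'c': node 2→3  emit P1@[3:3]
i=4 'a': node 3→4
i=5 'c': node 4→5  emit P1@[5:5]
i=6 'a': node 5→6  emit P0@[1:6]
i=7 'b': node 6→20 (via fail)
i=8 'c': node 20→21  emit P1@[8:8]
i=9 'b': node 21→2 (via fail)
i=10 'c': node 2→3  emit P1@[10:10]
i=11 'a': node 3→4
i=12 'c': node 4→5  emit P1@[12:12]
i=13 'a': node 5→6  emit P0@[8:13]
i=14 'b': node 6→20 (via fail)
i=15 'b': node 20→8 (via fail)
i=16 'd': node 8→9
i=17 'a': node 9→10
i=18 'b': node 10→11  emit P2@[14:18]
i=19 'd': node 11→12 (via fail)
i=20 'b': node 12→16  emit P6@[19:20]
i=21 'b': node 16→8 (via fail)
i=22 'd': node 8→9
i=23 'b': node 9→16 (via fail)  emit P6@[22:23]
i=24 'b': node 16→8 (via fail)
i=25 'd': node 8→9
i=26 'a': node 9→10
i=27 'b': node 10→11  emit P2@[23:27]
i=28 'a': node 11→19 (via fail)
i=29 'd': node 19→12 (via fail)
i=30 'b': node 12→16  emit P6@[29:30]
i=31 'c': node 16→1 (via fail)  emit P1@[31:31]
i=32 'c': node 1→1 (via fail)  emit P1@[32:32]
i=33 'c': node 1→1 (via fail)  emit P1@[33:33]
i=34 'a': node 1→19 (via fail)
i=35 'b': node 19→20
i=36 'c': node 20→21  emit P1@[36:36]
i=37 'b': node 21→2 (via fail)
i=38 'c': node 2→3  emit P1@[38:38]
i=39 'a': node 3→4
i=40 'c': node 4→5  emit P1@[40:40]
i=41 'a': node 5→6  emit P0@[36:41]
i=42 'a': node 6→19 (via fail)
i=43 'b': node 19→20
i=44 'c': node 20→21  emit P1@[44:44]
i=45 'c': node 21→22  emit P1@[45:45]
i=46 'd': node 22→23  emit P5@[42:46]
i=47 'd': node 23→13 (via fail)
i=48 'd': node 13→13 (via fail)
i=49 'b': node 13→14  emit P6@[48:49]
i=50 'b': node 14→8 (via fail)
i=51 'a': node 8→19 (via fail)
i=52 'b': node 19→20
i=53 'c': node 20→21  emit P1@[53:53]
i=54 'c': node 21→22  emit P1@[54:54]
i=55 'd': node 22→23  emit P5@[51:55]
i=56 'd': node 23→13 (via fail)
i=57 'b': node 13→14  emit P6@[56:57]
i=58 'd': node 14→17 (via fail)
i=59 'b': node 17→18  emit P4@[56:59],P6@[58:59]
i=60 'd': node 18→17 (via fail)
i=61 'b': node 17→18  emit P4@[58:61],P6@[60:61]
i=62 'd': node 18→17 (via fail)
i=63 'b': node 17→18  emit P4@[60:63],P6@[62:63]
i=64 'd': node 18→17 (via fail)

Matches: [[1,1],[3,1],[5,1],[6,0],[8,1],[10,1],[12,1],[13,0],[18,2],[20,6],[23,6],[27,2],[30,6],[31,1],[32,1],[33,1],[36,1],[38,1],[40,1],[41,0],[44,1],[45,1],[46,5],[49,6],[53,1],[54,1],[55,5],[57,6],[59,4],[59,6],[61,4],[61,6],[63,4],[63,6]]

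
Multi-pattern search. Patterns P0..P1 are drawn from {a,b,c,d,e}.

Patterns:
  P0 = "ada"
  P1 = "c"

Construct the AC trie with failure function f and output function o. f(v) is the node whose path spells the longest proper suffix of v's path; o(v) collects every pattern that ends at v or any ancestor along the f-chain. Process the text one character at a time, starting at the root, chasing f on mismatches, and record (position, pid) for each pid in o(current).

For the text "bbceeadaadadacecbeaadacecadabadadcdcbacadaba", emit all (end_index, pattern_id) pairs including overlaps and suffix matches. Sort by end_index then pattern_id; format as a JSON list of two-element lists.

Build:
Trie nodes:
  0='ε' goto a→1 c→4
  1='a' goto d→2
  2='ad' goto a→3
  3='ada' goto ·  [P0 ends]
  4='c' goto ·  [P1 ends]

BFS fail/out derivation:
  fail(1) 'a': from fail(0)=0 chase 'a': 0 ⇒ 0;  out=∅∪out(0)=∅
  fail(4) 'c': from fail(0)=0 chase 'c': 0 ⇒ 0;  out={1}∪out(0)={1}
  fail(2) 'ad': from fail(1)=0 chase 'd': 0 ⇒ 0;  out=∅∪out(0)=∅
  fail(3) 'ada': from fail(2)=0 chase 'a': 0 ⇒ 1;  out={0}∪out(1)={0}

Text stream:
i=0 'b': node 0→0
i=1 'b': node 0→0
i=2 'c': node 0→4  ** P1@[2:2]
i=3 'e': node 4→0 ·f
i=4 'e': node 0→0
i=5 'a': node 0→1
i=6 'd': node 1→2
i=7 'a': node 2→3  ** P0@[5:7]
i=8 'a': node 3→1 ·f
i=9 'd': node 1→2
i=10 'a': node 2→3  ** P0@[8:10]
i=11 'd': node 3→2 ·f
i=12 'a': node 2→3  ** P0@[10:12]
i=13 'c': node 3→4 ·f  ** P1@[13:13]
i=14 'e': node 4→0 ·f
i=15 'c': node 0→4  ** P1@[15:15]
i=16 'b': node 4→0 ·f
i=17 'e': node 0→0
i=18 'a': node 0→1
i=19 'a': node 1→1 ·f
i=20 'd': node 1→2
i=21 'a': node 2→3  ** P0@[19:21]
i=22 'c': node 3→4 ·f  ** P1@[22:22]
i=23 'e': node 4→0 ·f
i=24 'c': node 0→4  ** P1@[24:24]
i=25 'a': node 4→1 ·f
i=26 'd': node 1→2
i=27 'a': node 2→3  ** P0@[25:27]
i=28 'b': node 3→0 ·f
i=29 'a': node 0→1
i=30 'd': node 1→2
i=31 'a': node 2→3  ** P0@[29:31]
i=32 'd': node 3→2 ·f
i=33 'c': node 2→4 ·f  ** P1@[33:33]
i=34 'd': node 4→0 ·f
i=35 'c': node 0→4  ** P1@[35:35]
i=36 'b': node 4→0 ·f
i=37 'a': node 0→1
i=38 'c': node 1→4 ·f  ** P1@[38:38]
i=39 'a': node 4→1 ·f
i=40 'd': node 1→2
i=41 'a': node 2→3  ** P0@[39:41]
i=42 'b': node 3→0 ·f
i=43 'a': node 0→1

Result: [[2,1],[7,0],[10,0],[12,0],[13,1],[15,1],[21,0],[22,1],[24,1],[27,0],[31,0],[33,1],[35,1],[38,1],[41,0]]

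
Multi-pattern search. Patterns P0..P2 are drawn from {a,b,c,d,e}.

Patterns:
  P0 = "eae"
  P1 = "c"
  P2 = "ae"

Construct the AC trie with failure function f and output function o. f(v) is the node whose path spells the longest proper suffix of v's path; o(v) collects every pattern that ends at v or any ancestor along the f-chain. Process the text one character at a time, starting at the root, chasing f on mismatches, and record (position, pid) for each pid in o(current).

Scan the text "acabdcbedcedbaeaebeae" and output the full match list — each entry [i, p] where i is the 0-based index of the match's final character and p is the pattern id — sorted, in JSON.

Construct AC machine:
Trie nodes:
  0='ε' goto a→5 c→4 e→1
  1='e' goto a→2
  2='ea' goto e→3
  3='eae' goto ·  [P0 ends]
  4='c' goto ·  [P1 ends]
  5='a' goto e→6
  6='ae' goto ·  [P2 ends]

Failure links (BFS by depth):
  fail(1) 'e': from fail(0)=0 chase 'e': 0 ⇒ 0;  out=∅∪out(0)=∅
  fail(4) 'c': from fail(0)=0 chase 'c': 0 ⇒ 0;  out={1}∪out(0)={1}
  fail(5) 'a': from fail(0)=0 chase 'a': 0 ⇒ 0;  out=∅∪out(0)=∅
  fail(2) 'ea': from fail(1)=0 chase 'a': 0 ⇒ 5;  out=∅∪out(5)=∅
  fail(6) 'ae': from fail(5)=0 chase 'e': 0 ⇒ 1;  out={2}∪out(1)={2}
  fail(3) 'eae': from fail(2)=5 chase 'e': 5 ⇒ 6;  out={0}∪out(6)={0,2}

Text stream:
pos 0 'a': at 5
pos 1 'c': at 4 (fail-walked)  emit P1@[1:1]
pos 2 'a': at 5 (fail-walked)
pos 3 'b': at 0 (fail-walked)
pos 4 'd': at 0
pos 5 'c': at 4  emit P1@[5:5]
pos 6 'b': at 0 (fail-walked)
pos 7 'e': at 1
pos 8 'd': at 0 (fail-walked)
pos 9 'c': at 4  emit P1@[9:9]
pos 10 'e': at 1 (fail-walked)
pos 11 'd': at 0 (fail-walked)
pos 12 'b': at 0
pos 13 'a': at 5
pos 14 'e': at 6  emit P2@[13:14]
pos 15 'a': at 2 (fail-walked)
pos 16 'e': at 3  emit P0@[14:16],P2@[15:16]
pos 17 'b': at 0 (fail-walked)
pos 18 'e': at 1
pos 19 'a': at 2
pos 20 'e': at 3  emit P0@[18:20],P2@[19:20]

Matches: [[1,1],[5,1],[9,1],[14,2],[16,0],[16,2],[20,0],[20,2]]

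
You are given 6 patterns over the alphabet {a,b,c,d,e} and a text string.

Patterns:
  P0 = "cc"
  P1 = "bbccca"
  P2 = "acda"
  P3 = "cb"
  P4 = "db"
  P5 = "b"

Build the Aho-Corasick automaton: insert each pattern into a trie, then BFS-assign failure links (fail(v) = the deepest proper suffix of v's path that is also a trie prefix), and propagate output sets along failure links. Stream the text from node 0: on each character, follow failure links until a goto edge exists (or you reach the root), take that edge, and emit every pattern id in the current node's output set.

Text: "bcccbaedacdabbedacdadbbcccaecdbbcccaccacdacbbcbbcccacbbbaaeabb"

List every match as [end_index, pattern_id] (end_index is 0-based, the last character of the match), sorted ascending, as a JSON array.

Build automaton:
Trie (insert patterns):
  0='ε' goto a→9 b→3 c→1 d→14
  1='c' goto b→13 c→2
  2='cc' goto ·  ←P0
  3='b' goto b→4  ←P5
  4='bb' goto c→5
  5='bbc' goto c→6
  6='bbcc' goto c→7
  7='bbccc' goto a→8
  8='bbccca' goto ·  ←P1
  9='a' goto c→10
  10='ac' goto d→11
  11='acd' goto a→12
  12='acda' goto ·  ←P2
  13='cb' goto ·  ←P3
  14='d' goto b→15
  15='db' goto ·  ←P4

Failure links (BFS by depth):
  n1('c'): parent n0 fail=0; on 'c' 0 → fail=0;  out ∅∪∅=∅
  n3('b'): parent n0 fail=0; on 'b' 0 → fail=0;  out {5}∪∅={5}
  n9('a'): parent n0 fail=0; on 'a' 0 → fail=0;  out ∅∪∅=∅
  n14('d'): parent n0 fail=0; on 'd' 0 → fail=0;  out ∅∪∅=∅
  n2('cc'): parent n1 fail=0; on 'c' 0 → fail=1;  out {0}∪∅={0}
  n4('bb'): parent n3 fail=0; on 'b' 0 → fail=3;  out ∅∪{5}={5}
  n10('ac'): parent n9 fail=0; on 'c' 0 → fail=1;  out ∅∪∅=∅
  n13('cb'): parent n1 fail=0; on 'b' 0 → fail=3;  out {3}∪{5}={3,5}
  n15('db'): parent n14 fail=0; on 'b' 0 → fail=3;  out {4}∪{5}={4,5}
  n5('bbc'): parent n4 fail=3; on 'c' 3→0 → fail=1;  out ∅∪∅=∅
  n11('acd'): parent n10 fail=1; on 'd' 1→0 → fail=14;  out ∅∪∅=∅
  n6('bbcc'): parent n5 fail=1; on 'c' 1 → fail=2;  out ∅∪{0}={0}
  n12('acda'): parent n11 fail=14; on 'a' 14→0 → fail=9;  out {2}∪∅={2}
  n7('bbccc'): parent n6 fail=2; on 'c' 2→1 → fail=2;  out ∅∪{0}={0}
  n8('bbccca'): parent n7 fail=2; on 'a' 2→1→0 → fail=9;  out {1}∪∅={1}

Run:
[0] read 'b'  n0⇒n3  ** P5@[0:0]
[1] read 'c'  n3⇒n1 (via fail)
[2] read 'c'  n1⇒n2  ** P0@[1:2]
[3] read 'c'  n2⇒n2 (via fail)  ** P0@[2:3]
[4] read 'b'  n2⇒n13 (via fail)  ** P3@[3:4],P5@[4:4]
[5] read 'a'  n13⇒n9 (via fail)
[6] read 'e'  n9⇒n0 (via fail)
[7] read 'd'  n0⇒n14
[8] read 'a'  n14⇒n9 (via fail)
[9] read 'c'  n9⇒n10
[10] read 'd'  n10⇒n11
[11] read 'a'  n11⇒n12  ** P2@[8:11]
[12] read 'b'  n12⇒n3 (via fail)  ** P5@[12:12]
[13] read 'b'  n3⇒n4  ** P5@[13:13]
[14] read 'e'  n4⇒n0 (via fail)
[15] read 'd'  n0⇒n14
[16] read 'a'  n14⇒n9 (via fail)
[17] read 'c'  n9⇒n10
[18] read 'd'  n10⇒n11
[19] read 'a'  n11⇒n12  ** P2@[16:19]
[20] read 'd'  n12⇒n14 (via fail)
[21] read 'b'  n14⇒n15  ** P4@[20:21],P5@[21:21]
[22] read 'b'  n15⇒n4 (via fail)  ** P5@[22:22]
[23] read 'c'  n4⇒n5
[24] read 'c'  n5⇒n6  ** P0@[23:24]
[25] read 'c'  n6⇒n7  ** P0@[24:25]
[26] read 'a'  n7⇒n8  ** P1@[21:26]
[27] read 'e'  n8⇒n0 (via fail)
[28] read 'c'  n0⇒n1
[29] read 'd'  n1⇒n14 (via fail)
[30] read 'b'  n14⇒n15  ** P4@[29:30],P5@[30:30]
[31] read 'b'  n15⇒n4 (via fail)  ** P5@[31:31]
[32] read 'c'  n4⇒n5
[33] read 'c'  n5⇒n6  ** P0@[32:33]
[34] read 'c'  n6⇒n7  ** P0@[33:34]
[35] read 'a'  n7⇒n8  ** P1@[30:35]
[36] read 'c'  n8⇒n10 (via fail)
[37] read 'c'  n10⇒n2 (via fail)  ** P0@[36:37]
[38] read 'a'  n2⇒n9 (via fail)
[39] read 'c'  n9⇒n10
[40] read 'd'  n10⇒n11
[41] read 'a'  n11⇒n12  ** P2@[38:41]
[42] read 'c'  n12⇒n10 (via fail)
[43] read 'b'  n10⇒n13 (via fail)  ** P3@[42:43],P5@[43:43]
[44] read 'b'  n13⇒n4 (via fail)  ** P5@[44:44]
[45] read 'c'  n4⇒n5
[46] read 'b'  n5⇒n13 (via fail)  ** P3@[45:46],P5@[46:46]
[47] read 'b'  n13⇒n4 (via fail)  ** P5@[47:47]
[48] read 'c'  n4⇒n5
[49] read 'c'  n5⇒n6  ** P0@[48:49]
[50] read 'c'  n6⇒n7  ** P0@[49:50]
[51] read 'a'  n7⇒n8  ** P1@[46:51]
[52] read 'c'  n8⇒n10 (via fail)
[53] read 'b'  n10⇒n13 (via fail)  ** P3@[52:53],P5@[53:53]
[54] read 'b'  n13⇒n4 (via fail)  ** P5@[54:54]
[55] read 'b'  n4⇒n4 (via fail)  ** P5@[55:55]
[56] read 'a'  n4⇒n9 (via fail)
[57] read 'a'  n9⇒n9 (via fail)
[58] read 'e'  n9⇒n0 (via fail)
[59] read 'a'  n0⇒n9
[60] read 'b'  n9⇒n3 (via fail)  ** P5@[60:60]
[61] read 'b'  n3⇒n4  ** P5@[61:61]

All matches (sorted): [[0,5],[2,0],[3,0],[4,3],[4,5],[11,2],[12,5],[13,5],[19,2],[21,4],[21,5],[22,5],[24,0],[25,0],[26,1],[30,4],[30,5],[31,5],[33,0],[34,0],[35,1],[37,0],[41,2],[43,3],[43,5],[44,5],[46,3],[46,5],[47,5],[49,0],[50,0],[51,1],[53,3],[53,5],[54,5],[55,5],[60,5],[61,5]]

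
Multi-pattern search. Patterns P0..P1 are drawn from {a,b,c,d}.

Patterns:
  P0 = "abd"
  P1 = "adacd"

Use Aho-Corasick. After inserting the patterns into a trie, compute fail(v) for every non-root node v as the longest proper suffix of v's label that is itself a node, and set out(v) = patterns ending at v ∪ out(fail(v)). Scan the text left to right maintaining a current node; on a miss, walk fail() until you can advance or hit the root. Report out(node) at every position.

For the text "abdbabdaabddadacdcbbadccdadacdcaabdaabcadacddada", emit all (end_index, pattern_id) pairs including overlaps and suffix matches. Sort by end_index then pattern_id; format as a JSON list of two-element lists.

Build automaton:
Trie nodes:
  n0 'ε': a→1
  n1 'a': b→2 d→4
  n2 'ab': d→3
  n3 'abd': ·  ←P0
  n4 'ad': a→5
  n5 'ada': c→6
  n6 'adac': d→7
  n7 'adacd': ·  ←P1

BFS fail/out derivation:
  n1('a'): parent n0 fail=0; on 'a' 0 → fail=0;  out ∅∪∅=∅
  n2('ab'): parent n1 fail=0; on 'b' 0 → fail=0;  out ∅∪∅=∅
  n4('ad'): parent n1 fail=0; on 'd' 0 → fail=0;  out ∅∪∅=∅
  n3('abd'): parent n2 fail=0; on 'd' 0 → fail=0;  out {0}∪∅={0}
  n5('ada'): parent n4 fail=0; on 'a' 0 → fail=1;  out ∅∪∅=∅
  n6('adac'): parent n5 fail=1; on 'c' 1→0 → fail=0;  out ∅∪∅=∅
  n7('adacd'): parent n6 fail=0; on 'd' 0 → fail=0;  out {1}∪∅={1}

Run:
[0] read 'a'  n0⇒n1
[1] read 'b'  n1⇒n2
[2] read 'd'  n2⇒n3  emit P0@[0:2]
[3] read 'b'  n3⇒n0 (fail-walked)
[4] read 'a'  n0⇒n1
[5] read 'b'  n1⇒n2
[6] read 'd'  n2⇒n3  emit P0@[4:6]
[7] read 'a'  n3⇒n1 (fail-walked)
[8] read 'a'  n1⇒n1 (fail-walked)
[9] read 'b'  n1⇒n2
[10] read 'd'  n2⇒n3  emit P0@[8:10]
[11] read 'd'  n3⇒n0 (fail-walked)
[12] read 'a'  n0⇒n1
[13] read 'd'  n1⇒n4
[14] read 'a'  n4⇒n5
[15] read 'c'  n5⇒n6
[16] read 'd'  n6⇒n7  emit P1@[12:16]
[17] read 'c'  n7⇒n0 (fail-walked)
[18] read 'b'  n0⇒n0
[19] read 'b'  n0⇒n0
[20] read 'a'  n0⇒n1
[21] read 'd'  n1⇒n4
[22] read 'c'  n4⇒n0 (fail-walked)
[23] read 'c'  n0⇒n0
[24] read 'd'  n0⇒n0
[25] read 'a'  n0⇒n1
[26] read 'd'  n1⇒n4
[27] read 'a'  n4⇒n5
[28] read 'c'  n5⇒n6
[29] read 'd'  n6⇒n7  emit P1@[25:29]
[30] read 'c'  n7⇒n0 (fail-walked)
[31] read 'a'  n0⇒n1
[32] read 'a'  n1⇒n1 (fail-walked)
[33] read 'b'  n1⇒n2
[34] read 'd'  n2⇒n3  emit P0@[32:34]
[35] read 'a'  n3⇒n1 (fail-walked)
[36] read 'a'  n1⇒n1 (fail-walked)
[37] read 'b'  n1⇒n2
[38] read 'c'  n2⇒n0 (fail-walked)
[39] read 'a'  n0⇒n1
[40] read 'd'  n1⇒n4
[41] read 'a'  n4⇒n5
[42] read 'c'  n5⇒n6
[43] read 'd'  n6⇒n7  emit P1@[39:43]
[44] read 'd'  n7⇒n0 (fail-walked)
[45] read 'a'  n0⇒n1
[46] read 'd'  n1⇒n4
[47] read 'a'  n4⇒n5

Matches: [[2,0],[6,0],[10,0],[16,1],[29,1],[34,0],[43,1]]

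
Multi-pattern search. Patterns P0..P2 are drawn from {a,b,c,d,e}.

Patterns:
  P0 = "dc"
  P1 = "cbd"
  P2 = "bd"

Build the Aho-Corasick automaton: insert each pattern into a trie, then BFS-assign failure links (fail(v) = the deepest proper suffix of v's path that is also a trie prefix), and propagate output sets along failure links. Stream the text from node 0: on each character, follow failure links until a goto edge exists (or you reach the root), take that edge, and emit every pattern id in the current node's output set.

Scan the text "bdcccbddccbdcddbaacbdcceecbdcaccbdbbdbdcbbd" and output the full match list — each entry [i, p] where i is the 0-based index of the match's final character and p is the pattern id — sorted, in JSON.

Build automaton:
Trie nodes:
  0='ε' goto b→6 c→3 d→1
  1='d' goto c→2
  2='dc' goto ·  ←P0
  3='c' goto b→4
  4='cb' goto d→5
  5='cbd' goto ·  ←P1
  6='b' goto d→7
  7='bd' goto ·  ←P2

BFS fail/out derivation:
  fail(1) 'd': from fail(0)=0 chase 'd': 0 ⇒ 0;  out=∅∪out(0)=∅
  fail(3) 'c': from fail(0)=0 chase 'c': 0 ⇒ 0;  out=∅∪out(0)=∅
  fail(6) 'b': from fail(0)=0 chase 'b': 0 ⇒ 0;  out=∅∪out(0)=∅
  fail(2) 'dc': from fail(1)=0 chase 'c': 0 ⇒ 3;  out={0}∪out(3)={0}
  fail(4) 'cb': from fail(3)=0 chase 'b': 0 ⇒ 6;  out=∅∪out(6)=∅
  fail(7) 'bd': from fail(6)=0 chase 'd': 0 ⇒ 1;  out={2}∪out(1)={2}
  fail(5) 'cbd': from fail(4)=6 chase 'd': 6 ⇒ 7;  out={1}∪out(7)={1,2}

Scan:
[0] read 'b'  n0⇒n6
[1] read 'd'  n6⇒n7  emit P2@[0:1]
[2] read 'c'  n7⇒n2 (via fail)  emit P0@[1:2]
[3] read 'c'  n2⇒n3 (via fail)
[4] read 'c'  n3⇒n3 (via fail)
[5] read 'b'  n3⇒n4
[6] read 'd'  n4⇒n5  emit P1@[4:6],P2@[5:6]
[7] read 'd'  n5⇒n1 (via fail)
[8] read 'c'  n1⇒n2  emit P0@[7:8]
[9] read 'c'  n2⇒n3 (via fail)
[10] read 'b'  n3⇒n4
[11] read 'd'  n4⇒n5  emit P1@[9:11],P2@[10:11]
[12] read 'c'  n5⇒n2 (via fail)  emit P0@[11:12]
[13] read 'd'  n2⇒n1 (via fail)
[14] read 'd'  n1⇒n1 (via fail)
[15] read 'b'  n1⇒n6 (via fail)
[16] read 'a'  n6⇒n0 (via fail)
[17] read 'a'  n0⇒n0
[18] read 'c'  n0⇒n3
[19] read 'b'  n3⇒n4
[20] read 'd'  n4⇒n5  emit P1@[18:20],P2@[19:20]
[21] read 'c'  n5⇒n2 (via fail)  emit P0@[20:21]
[22] read 'c'  n2⇒n3 (via fail)
[23] read 'e'  n3⇒n0 (via fail)
[24] read 'e'  n0⇒n0
[25] read 'c'  n0⇒n3
[26] read 'b'  n3⇒n4
[27] read 'd'  n4⇒n5  emit P1@[25:27],P2@[26:27]
[28] read 'c'  n5⇒n2 (via fail)  emit P0@[27:28]
[29] read 'a'  n2⇒n0 (via fail)
[30] read 'c'  n0⇒n3
[31] read 'c'  n3⇒n3 (via fail)
[32] read 'b'  n3⇒n4
[33] read 'd'  n4⇒n5  emit P1@[31:33],P2@[32:33]
[34] read 'b'  n5⇒n6 (via fail)
[35] read 'b'  n6⇒n6 (via fail)
[36] read 'd'  n6⇒n7  emit P2@[35:36]
[37] read 'b'  n7⇒n6 (via fail)
[38] read 'd'  n6⇒n7  emit P2@[37:38]
[39] read 'c'  n7⇒n2 (via fail)  emit P0@[38:39]
[40] read 'b'  n2⇒n4 (via fail)
[41] read 'b'  n4⇒n6 (via fail)
[42] read 'd'  n6⇒n7  emit P2@[41:42]

Matches: [[1,2],[2,0],[6,1],[6,2],[8,0],[11,1],[11,2],[12,0],[20,1],[20,2],[21,0],[27,1],[27,2],[28,0],[33,1],[33,2],[36,2],[38,2],[39,0],[42,2]]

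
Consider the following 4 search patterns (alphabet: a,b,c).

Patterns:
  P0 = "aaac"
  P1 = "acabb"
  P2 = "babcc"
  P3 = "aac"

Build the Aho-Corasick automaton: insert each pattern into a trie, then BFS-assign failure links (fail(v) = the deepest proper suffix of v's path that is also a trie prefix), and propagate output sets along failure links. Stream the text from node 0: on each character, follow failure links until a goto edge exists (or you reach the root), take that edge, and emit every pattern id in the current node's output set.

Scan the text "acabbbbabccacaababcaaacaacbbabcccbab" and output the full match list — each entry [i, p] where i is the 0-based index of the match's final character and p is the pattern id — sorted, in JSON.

Construct AC machine:
Trie nodes:
  0='ε' goto a→1 b→9
  1='a' goto a→2 c→5
  2='aa' goto a→3 c→14
  3='aaa' goto c→4
  4='aaac' goto ·  [P0 ends]
  5='ac' goto a→6
  6='aca' goto b→7
  7='acab' goto b→8
  8='acabb' goto ·  [P1 ends]
  9='b' goto a→10
  10='ba' goto b→11
  11='bab' goto c→12
  12='babc' goto c→13
  13='babcc' goto ·  [P2 ends]
  14='aac' goto ·  [P3 ends]

Failure links (BFS by depth):
  n1('a'): parent n0 fail=0; on 'a' 0 → fail=0;  out ∅∪∅=∅
  n9('b'): parent n0 fail=0; on 'b' 0 → fail=0;  out ∅∪∅=∅
  n2('aa'): parent n1 fail=0; on 'a' 0 → fail=1;  out ∅∪∅=∅
  n5('ac'): parent n1 fail=0; on 'c' 0 → fail=0;  out ∅∪∅=∅
  n10('ba'): parent n9 fail=0; on 'a' 0 → fail=1;  out ∅∪∅=∅
  n3('aaa'): parent n2 fail=1; on 'a' 1 → fail=2;  out ∅∪∅=∅
  n6('aca'): parent n5 fail=0; on 'a' 0 → fail=1;  out ∅∪∅=∅
  n11('bab'): parent n10 fail=1; on 'b' 1→0 → fail=9;  out ∅∪∅=∅
  n14('aac'): parent n2 fail=1; on 'c' 1 → fail=5;  out {3}∪∅={3}
  n4('aaac'): parent n3 fail=2; on 'c' 2 → fail=14;  out {0}∪{3}={0,3}
  n7('acab'): parent n6 fail=1; on 'b' 1→0 → fail=9;  out ∅∪∅=∅
  n12('babc'): parent n11 fail=9; on 'c' 9→0 → fail=0;  out ∅∪∅=∅
  n8('acabb'): parent n7 fail=9; on 'b' 9→0 → fail=9;  out {1}∪∅={1}
  n13('babcc'): parent n12 fail=0; on 'c' 0 → fail=0;  out {2}∪∅={2}

Run:
i=0 'a': node 0→1
i=1 'c': node 1→5
i=2 'a': node 5→6
i=3 'b': node 6→7
i=4 'b': node 7→8  → match P1@[0:4]
i=5 'b': node 8→9 (via fail)
i=6 'b': node 9→9 (via fail)
i=7 'a': node 9→10
i=8 'b': node 10→11
i=9 'c': node 11→12
i=10 'c': node 12→13  → match P2@[6:10]
i=11 'a': node 13→1 (via fail)
i=12 'c': node 1→5
i=13 'a': node 5→6
i=14 'a': node 6→2 (via fail)
i=15 'b': node 2→9 (via fail)
i=16 'a': node 9→10
i=17 'b': node 10→11
i=18 'c': node 11→12
i=19 'a': node 12→1 (via fail)
i=20 'a': node 1→2
i=21 'a': node 2→3
i=22 'c': node 3→4  → match P0@[19:22],P3@[20:22]
i=23 'a': node 4→6 (via fail)
i=24 'a': node 6→2 (via fail)
i=25 'c': node 2→14  → match P3@[23:25]
i=26 'b': node 14→9 (via fail)
i=27 'b': node 9→9 (via fail)
i=28 'a': node 9→10
i=29 'b': node 10→11
i=30 'c': node 11→12
i=31 'c': node 12→13  → match P2@[27:31]
i=32 'c': node 13→0 (via fail)
i=33 'b': node 0→9
i=34 'a': node 9→10
i=35 'b': node 10→11

All matches (sorted): [[4,1],[10,2],[22,0],[22,3],[25,3],[31,2]]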